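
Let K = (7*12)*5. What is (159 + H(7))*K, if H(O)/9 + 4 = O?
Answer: 78120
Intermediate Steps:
H(O) = -36 + 9*O
K = 420 (K = 84*5 = 420)
(159 + H(7))*K = (159 + (-36 + 9*7))*420 = (159 + (-36 + 63))*420 = (159 + 27)*420 = 186*420 = 78120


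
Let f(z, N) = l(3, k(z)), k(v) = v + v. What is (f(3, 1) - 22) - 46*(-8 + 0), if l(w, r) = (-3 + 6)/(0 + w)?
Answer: 347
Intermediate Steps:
k(v) = 2*v
l(w, r) = 3/w
f(z, N) = 1 (f(z, N) = 3/3 = 3*(1/3) = 1)
(f(3, 1) - 22) - 46*(-8 + 0) = (1 - 22) - 46*(-8 + 0) = -21 - 46*(-8) = -21 + 368 = 347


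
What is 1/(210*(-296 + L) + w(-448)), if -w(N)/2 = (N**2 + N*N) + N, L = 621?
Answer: -1/733670 ≈ -1.3630e-6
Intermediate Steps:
w(N) = -4*N**2 - 2*N (w(N) = -2*((N**2 + N*N) + N) = -2*((N**2 + N**2) + N) = -2*(2*N**2 + N) = -2*(N + 2*N**2) = -4*N**2 - 2*N)
1/(210*(-296 + L) + w(-448)) = 1/(210*(-296 + 621) - 2*(-448)*(1 + 2*(-448))) = 1/(210*325 - 2*(-448)*(1 - 896)) = 1/(68250 - 2*(-448)*(-895)) = 1/(68250 - 801920) = 1/(-733670) = -1/733670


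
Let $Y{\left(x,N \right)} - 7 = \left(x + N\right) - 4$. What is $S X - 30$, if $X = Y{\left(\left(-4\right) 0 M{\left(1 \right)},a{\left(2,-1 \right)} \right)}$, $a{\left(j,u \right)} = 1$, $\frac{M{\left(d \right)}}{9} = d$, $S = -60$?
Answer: $-270$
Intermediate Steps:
$M{\left(d \right)} = 9 d$
$Y{\left(x,N \right)} = 3 + N + x$ ($Y{\left(x,N \right)} = 7 - \left(4 - N - x\right) = 7 + \left(-4 + N + x\right) = 3 + N + x$)
$X = 4$ ($X = 3 + 1 + \left(-4\right) 0 \cdot 9 \cdot 1 = 3 + 1 + 0 \cdot 9 = 3 + 1 + 0 = 4$)
$S X - 30 = \left(-60\right) 4 - 30 = -240 - 30 = -270$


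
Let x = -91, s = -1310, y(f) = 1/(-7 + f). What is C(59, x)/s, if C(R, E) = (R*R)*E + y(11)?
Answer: 1267083/5240 ≈ 241.81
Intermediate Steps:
C(R, E) = ¼ + E*R² (C(R, E) = (R*R)*E + 1/(-7 + 11) = R²*E + 1/4 = E*R² + ¼ = ¼ + E*R²)
C(59, x)/s = (¼ - 91*59²)/(-1310) = (¼ - 91*3481)*(-1/1310) = (¼ - 316771)*(-1/1310) = -1267083/4*(-1/1310) = 1267083/5240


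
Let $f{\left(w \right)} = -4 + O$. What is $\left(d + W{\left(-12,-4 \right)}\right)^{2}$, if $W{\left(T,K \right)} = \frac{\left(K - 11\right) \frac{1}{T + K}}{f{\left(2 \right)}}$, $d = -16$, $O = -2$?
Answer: $\frac{267289}{1024} \approx 261.02$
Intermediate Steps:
$f{\left(w \right)} = -6$ ($f{\left(w \right)} = -4 - 2 = -6$)
$W{\left(T,K \right)} = - \frac{-11 + K}{6 \left(K + T\right)}$ ($W{\left(T,K \right)} = \frac{\left(K - 11\right) \frac{1}{T + K}}{-6} = \frac{-11 + K}{K + T} \left(- \frac{1}{6}\right) = - \frac{-11 + K}{6 \left(K + T\right)}$)
$\left(d + W{\left(-12,-4 \right)}\right)^{2} = \left(-16 + \frac{11 - -4}{6 \left(-4 - 12\right)}\right)^{2} = \left(-16 + \frac{11 + 4}{6 \left(-16\right)}\right)^{2} = \left(-16 + \frac{1}{6} \left(- \frac{1}{16}\right) 15\right)^{2} = \left(-16 - \frac{5}{32}\right)^{2} = \left(- \frac{517}{32}\right)^{2} = \frac{267289}{1024}$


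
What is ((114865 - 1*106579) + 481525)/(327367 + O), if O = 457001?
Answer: 1169/1872 ≈ 0.62447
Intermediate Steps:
((114865 - 1*106579) + 481525)/(327367 + O) = ((114865 - 1*106579) + 481525)/(327367 + 457001) = ((114865 - 106579) + 481525)/784368 = (8286 + 481525)*(1/784368) = 489811*(1/784368) = 1169/1872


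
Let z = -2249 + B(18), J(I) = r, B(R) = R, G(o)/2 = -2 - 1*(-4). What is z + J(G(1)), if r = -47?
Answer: -2278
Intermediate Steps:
G(o) = 4 (G(o) = 2*(-2 - 1*(-4)) = 2*(-2 + 4) = 2*2 = 4)
J(I) = -47
z = -2231 (z = -2249 + 18 = -2231)
z + J(G(1)) = -2231 - 47 = -2278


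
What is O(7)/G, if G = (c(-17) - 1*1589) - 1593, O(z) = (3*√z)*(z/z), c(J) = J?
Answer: -3*√7/3199 ≈ -0.0024812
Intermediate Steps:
O(z) = 3*√z (O(z) = (3*√z)*1 = 3*√z)
G = -3199 (G = (-17 - 1*1589) - 1593 = (-17 - 1589) - 1593 = -1606 - 1593 = -3199)
O(7)/G = (3*√7)/(-3199) = (3*√7)*(-1/3199) = -3*√7/3199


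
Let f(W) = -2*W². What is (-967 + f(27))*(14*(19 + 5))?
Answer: -814800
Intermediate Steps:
(-967 + f(27))*(14*(19 + 5)) = (-967 - 2*27²)*(14*(19 + 5)) = (-967 - 2*729)*(14*24) = (-967 - 1458)*336 = -2425*336 = -814800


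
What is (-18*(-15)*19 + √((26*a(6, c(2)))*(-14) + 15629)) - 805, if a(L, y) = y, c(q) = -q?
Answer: 4325 + √16357 ≈ 4452.9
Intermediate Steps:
(-18*(-15)*19 + √((26*a(6, c(2)))*(-14) + 15629)) - 805 = (-18*(-15)*19 + √((26*(-1*2))*(-14) + 15629)) - 805 = (270*19 + √((26*(-2))*(-14) + 15629)) - 805 = (5130 + √(-52*(-14) + 15629)) - 805 = (5130 + √(728 + 15629)) - 805 = (5130 + √16357) - 805 = 4325 + √16357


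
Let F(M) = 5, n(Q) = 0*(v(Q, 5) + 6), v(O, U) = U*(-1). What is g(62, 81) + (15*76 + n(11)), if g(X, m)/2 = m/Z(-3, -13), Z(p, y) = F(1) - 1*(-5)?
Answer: 5781/5 ≈ 1156.2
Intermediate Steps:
v(O, U) = -U
n(Q) = 0 (n(Q) = 0*(-1*5 + 6) = 0*(-5 + 6) = 0*1 = 0)
Z(p, y) = 10 (Z(p, y) = 5 - 1*(-5) = 5 + 5 = 10)
g(X, m) = m/5 (g(X, m) = 2*(m/10) = m/5)
g(62, 81) + (15*76 + n(11)) = (⅕)*81 + (15*76 + 0) = 81/5 + (1140 + 0) = 81/5 + 1140 = 5781/5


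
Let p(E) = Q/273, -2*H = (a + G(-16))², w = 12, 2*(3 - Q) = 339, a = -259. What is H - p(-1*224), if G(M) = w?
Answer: -2775854/91 ≈ -30504.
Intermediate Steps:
Q = -333/2 (Q = 3 - ½*339 = 3 - 339/2 = -333/2 ≈ -166.50)
G(M) = 12
H = -61009/2 (H = -(-259 + 12)²/2 = -½*(-247)² = -½*61009 = -61009/2 ≈ -30505.)
p(E) = -111/182 (p(E) = -333/2/273 = -333/2*1/273 = -111/182)
H - p(-1*224) = -61009/2 - 1*(-111/182) = -61009/2 + 111/182 = -2775854/91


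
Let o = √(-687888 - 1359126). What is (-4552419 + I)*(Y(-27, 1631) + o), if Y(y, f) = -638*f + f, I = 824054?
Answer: 3873573631655 - 11185095*I*√227446 ≈ 3.8736e+12 - 5.3343e+9*I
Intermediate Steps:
Y(y, f) = -637*f
o = 3*I*√227446 (o = √(-2047014) = 3*I*√227446 ≈ 1430.7*I)
(-4552419 + I)*(Y(-27, 1631) + o) = (-4552419 + 824054)*(-637*1631 + 3*I*√227446) = -3728365*(-1038947 + 3*I*√227446) = 3873573631655 - 11185095*I*√227446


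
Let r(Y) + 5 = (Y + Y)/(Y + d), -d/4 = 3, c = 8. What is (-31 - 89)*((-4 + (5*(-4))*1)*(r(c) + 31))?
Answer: 63360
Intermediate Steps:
d = -12 (d = -4*3 = -12)
r(Y) = -5 + 2*Y/(-12 + Y) (r(Y) = -5 + (Y + Y)/(Y - 12) = -5 + (2*Y)/(-12 + Y) = -5 + 2*Y/(-12 + Y))
(-31 - 89)*((-4 + (5*(-4))*1)*(r(c) + 31)) = (-31 - 89)*((-4 + (5*(-4))*1)*(3*(20 - 1*8)/(-12 + 8) + 31)) = -120*(-4 - 20*1)*(3*(20 - 8)/(-4) + 31) = -120*(-4 - 20)*(3*(-¼)*12 + 31) = -(-2880)*(-9 + 31) = -(-2880)*22 = -120*(-528) = 63360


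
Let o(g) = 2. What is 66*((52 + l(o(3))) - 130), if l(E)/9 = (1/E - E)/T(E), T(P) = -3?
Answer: -4851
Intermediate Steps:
l(E) = -3/E + 3*E (l(E) = 9*((1/E - E)/(-3)) = 9*((1/E - E)*(-⅓)) = 9*(-1/(3*E) + E/3) = -3/E + 3*E)
66*((52 + l(o(3))) - 130) = 66*((52 + (-3/2 + 3*2)) - 130) = 66*((52 + (-3*½ + 6)) - 130) = 66*((52 + (-3/2 + 6)) - 130) = 66*((52 + 9/2) - 130) = 66*(113/2 - 130) = 66*(-147/2) = -4851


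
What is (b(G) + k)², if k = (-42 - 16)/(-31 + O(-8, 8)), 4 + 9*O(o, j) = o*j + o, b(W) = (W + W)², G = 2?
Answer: 38464804/126025 ≈ 305.22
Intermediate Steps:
b(W) = 4*W² (b(W) = (2*W)² = 4*W²)
O(o, j) = -4/9 + o/9 + j*o/9 (O(o, j) = -4/9 + (o*j + o)/9 = -4/9 + (j*o + o)/9 = -4/9 + (o + j*o)/9 = -4/9 + (o/9 + j*o/9) = -4/9 + o/9 + j*o/9)
k = 522/355 (k = (-42 - 16)/(-31 + (-4/9 + (⅑)*(-8) + (⅑)*8*(-8))) = -58/(-31 + (-4/9 - 8/9 - 64/9)) = -58/(-31 - 76/9) = -58/(-355/9) = -58*(-9/355) = 522/355 ≈ 1.4704)
(b(G) + k)² = (4*2² + 522/355)² = (4*4 + 522/355)² = (16 + 522/355)² = (6202/355)² = 38464804/126025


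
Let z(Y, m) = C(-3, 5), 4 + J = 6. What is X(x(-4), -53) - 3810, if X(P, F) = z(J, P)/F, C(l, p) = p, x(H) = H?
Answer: -201935/53 ≈ -3810.1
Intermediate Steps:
J = 2 (J = -4 + 6 = 2)
z(Y, m) = 5
X(P, F) = 5/F
X(x(-4), -53) - 3810 = 5/(-53) - 3810 = 5*(-1/53) - 3810 = -5/53 - 3810 = -201935/53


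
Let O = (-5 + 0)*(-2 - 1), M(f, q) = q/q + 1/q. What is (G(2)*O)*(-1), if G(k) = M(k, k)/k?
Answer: -45/4 ≈ -11.250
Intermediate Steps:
M(f, q) = 1 + 1/q
G(k) = (1 + k)/k² (G(k) = ((1 + k)/k)/k = (1 + k)/k²)
O = 15 (O = -5*(-3) = 15)
(G(2)*O)*(-1) = (((1 + 2)/2²)*15)*(-1) = (((¼)*3)*15)*(-1) = ((¾)*15)*(-1) = (45/4)*(-1) = -45/4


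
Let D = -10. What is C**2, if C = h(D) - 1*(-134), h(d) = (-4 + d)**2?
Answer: 108900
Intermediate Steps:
C = 330 (C = (-4 - 10)**2 - 1*(-134) = (-14)**2 + 134 = 196 + 134 = 330)
C**2 = 330**2 = 108900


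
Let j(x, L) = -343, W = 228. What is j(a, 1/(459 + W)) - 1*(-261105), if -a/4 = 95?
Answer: 260762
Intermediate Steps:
a = -380 (a = -4*95 = -380)
j(a, 1/(459 + W)) - 1*(-261105) = -343 - 1*(-261105) = -343 + 261105 = 260762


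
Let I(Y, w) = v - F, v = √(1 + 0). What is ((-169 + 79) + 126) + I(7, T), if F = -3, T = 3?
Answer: 40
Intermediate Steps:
v = 1 (v = √1 = 1)
I(Y, w) = 4 (I(Y, w) = 1 - 1*(-3) = 1 + 3 = 4)
((-169 + 79) + 126) + I(7, T) = ((-169 + 79) + 126) + 4 = (-90 + 126) + 4 = 36 + 4 = 40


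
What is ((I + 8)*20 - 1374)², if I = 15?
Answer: 835396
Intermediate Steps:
((I + 8)*20 - 1374)² = ((15 + 8)*20 - 1374)² = (23*20 - 1374)² = (460 - 1374)² = (-914)² = 835396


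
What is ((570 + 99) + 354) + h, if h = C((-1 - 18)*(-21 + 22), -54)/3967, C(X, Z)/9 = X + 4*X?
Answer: 4057386/3967 ≈ 1022.8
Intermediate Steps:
C(X, Z) = 45*X (C(X, Z) = 9*(X + 4*X) = 9*(5*X) = 45*X)
h = -855/3967 (h = (45*((-1 - 18)*(-21 + 22)))/3967 = (45*(-19*1))*(1/3967) = (45*(-19))*(1/3967) = -855*1/3967 = -855/3967 ≈ -0.21553)
((570 + 99) + 354) + h = ((570 + 99) + 354) - 855/3967 = (669 + 354) - 855/3967 = 1023 - 855/3967 = 4057386/3967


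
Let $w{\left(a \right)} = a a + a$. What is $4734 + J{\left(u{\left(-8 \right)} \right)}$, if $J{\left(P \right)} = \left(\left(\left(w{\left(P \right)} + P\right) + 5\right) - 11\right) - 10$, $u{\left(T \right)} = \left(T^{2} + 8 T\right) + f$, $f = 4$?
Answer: $4742$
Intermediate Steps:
$w{\left(a \right)} = a + a^{2}$ ($w{\left(a \right)} = a^{2} + a = a + a^{2}$)
$u{\left(T \right)} = 4 + T^{2} + 8 T$ ($u{\left(T \right)} = \left(T^{2} + 8 T\right) + 4 = 4 + T^{2} + 8 T$)
$J{\left(P \right)} = -16 + P + P \left(1 + P\right)$ ($J{\left(P \right)} = \left(\left(\left(P \left(1 + P\right) + P\right) + 5\right) - 11\right) - 10 = \left(\left(\left(P + P \left(1 + P\right)\right) + 5\right) - 11\right) - 10 = \left(\left(5 + P + P \left(1 + P\right)\right) - 11\right) - 10 = \left(-6 + P + P \left(1 + P\right)\right) - 10 = -16 + P + P \left(1 + P\right)$)
$4734 + J{\left(u{\left(-8 \right)} \right)} = 4734 + \left(-16 + \left(4 + \left(-8\right)^{2} + 8 \left(-8\right)\right) + \left(4 + \left(-8\right)^{2} + 8 \left(-8\right)\right) \left(1 + \left(4 + \left(-8\right)^{2} + 8 \left(-8\right)\right)\right)\right) = 4734 + \left(-16 + \left(4 + 64 - 64\right) + \left(4 + 64 - 64\right) \left(1 + \left(4 + 64 - 64\right)\right)\right) = 4734 + \left(-16 + 4 + 4 \left(1 + 4\right)\right) = 4734 + \left(-16 + 4 + 4 \cdot 5\right) = 4734 + \left(-16 + 4 + 20\right) = 4734 + 8 = 4742$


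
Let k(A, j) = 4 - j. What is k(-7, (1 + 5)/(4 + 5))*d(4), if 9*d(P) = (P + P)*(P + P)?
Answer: 640/27 ≈ 23.704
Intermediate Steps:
d(P) = 4*P**2/9 (d(P) = ((P + P)*(P + P))/9 = ((2*P)*(2*P))/9 = (4*P**2)/9 = 4*P**2/9)
k(-7, (1 + 5)/(4 + 5))*d(4) = (4 - (1 + 5)/(4 + 5))*((4/9)*4**2) = (4 - 6/9)*((4/9)*16) = (4 - 6/9)*(64/9) = (4 - 1*2/3)*(64/9) = (4 - 2/3)*(64/9) = (10/3)*(64/9) = 640/27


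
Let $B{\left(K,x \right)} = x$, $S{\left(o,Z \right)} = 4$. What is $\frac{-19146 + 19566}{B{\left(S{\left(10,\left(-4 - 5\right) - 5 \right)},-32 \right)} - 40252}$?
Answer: $- \frac{35}{3357} \approx -0.010426$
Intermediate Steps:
$\frac{-19146 + 19566}{B{\left(S{\left(10,\left(-4 - 5\right) - 5 \right)},-32 \right)} - 40252} = \frac{-19146 + 19566}{-32 - 40252} = \frac{420}{-40284} = 420 \left(- \frac{1}{40284}\right) = - \frac{35}{3357}$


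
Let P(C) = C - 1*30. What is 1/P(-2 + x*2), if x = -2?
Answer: -1/36 ≈ -0.027778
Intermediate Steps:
P(C) = -30 + C (P(C) = C - 30 = -30 + C)
1/P(-2 + x*2) = 1/(-30 + (-2 - 2*2)) = 1/(-30 + (-2 - 4)) = 1/(-30 - 6) = 1/(-36) = -1/36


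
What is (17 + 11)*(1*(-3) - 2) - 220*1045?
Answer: -230040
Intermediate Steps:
(17 + 11)*(1*(-3) - 2) - 220*1045 = 28*(-3 - 2) - 229900 = 28*(-5) - 229900 = -140 - 229900 = -230040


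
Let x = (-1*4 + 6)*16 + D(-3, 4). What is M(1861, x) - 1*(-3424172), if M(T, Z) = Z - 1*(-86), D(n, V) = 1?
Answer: 3424291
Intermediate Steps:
x = 33 (x = (-1*4 + 6)*16 + 1 = (-4 + 6)*16 + 1 = 2*16 + 1 = 32 + 1 = 33)
M(T, Z) = 86 + Z (M(T, Z) = Z + 86 = 86 + Z)
M(1861, x) - 1*(-3424172) = (86 + 33) - 1*(-3424172) = 119 + 3424172 = 3424291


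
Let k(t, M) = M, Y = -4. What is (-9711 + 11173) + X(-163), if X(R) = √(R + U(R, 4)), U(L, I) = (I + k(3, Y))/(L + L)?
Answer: 1462 + I*√163 ≈ 1462.0 + 12.767*I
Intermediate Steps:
U(L, I) = (-4 + I)/(2*L) (U(L, I) = (I - 4)/(L + L) = (-4 + I)/((2*L)) = (-4 + I)*(1/(2*L)) = (-4 + I)/(2*L))
X(R) = √R (X(R) = √(R + (-4 + 4)/(2*R)) = √(R + (½)*0/R) = √(R + 0) = √R)
(-9711 + 11173) + X(-163) = (-9711 + 11173) + √(-163) = 1462 + I*√163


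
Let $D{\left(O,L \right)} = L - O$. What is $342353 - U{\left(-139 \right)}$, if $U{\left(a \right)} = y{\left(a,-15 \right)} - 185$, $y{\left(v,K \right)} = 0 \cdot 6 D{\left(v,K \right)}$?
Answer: $342538$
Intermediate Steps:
$y{\left(v,K \right)} = 0$ ($y{\left(v,K \right)} = 0 \cdot 6 \left(K - v\right) = 0 \left(K - v\right) = 0$)
$U{\left(a \right)} = -185$ ($U{\left(a \right)} = 0 - 185 = -185$)
$342353 - U{\left(-139 \right)} = 342353 - -185 = 342353 + 185 = 342538$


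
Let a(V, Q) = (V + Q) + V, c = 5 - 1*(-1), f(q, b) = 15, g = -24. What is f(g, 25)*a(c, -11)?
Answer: 15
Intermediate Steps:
c = 6 (c = 5 + 1 = 6)
a(V, Q) = Q + 2*V (a(V, Q) = (Q + V) + V = Q + 2*V)
f(g, 25)*a(c, -11) = 15*(-11 + 2*6) = 15*(-11 + 12) = 15*1 = 15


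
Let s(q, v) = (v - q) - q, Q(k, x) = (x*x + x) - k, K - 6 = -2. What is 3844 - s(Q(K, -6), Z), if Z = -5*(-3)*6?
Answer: 3806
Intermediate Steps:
Z = 90 (Z = 15*6 = 90)
K = 4 (K = 6 - 2 = 4)
Q(k, x) = x + x**2 - k (Q(k, x) = (x**2 + x) - k = (x + x**2) - k = x + x**2 - k)
s(q, v) = v - 2*q
3844 - s(Q(K, -6), Z) = 3844 - (90 - 2*(-6 + (-6)**2 - 1*4)) = 3844 - (90 - 2*(-6 + 36 - 4)) = 3844 - (90 - 2*26) = 3844 - (90 - 52) = 3844 - 1*38 = 3844 - 38 = 3806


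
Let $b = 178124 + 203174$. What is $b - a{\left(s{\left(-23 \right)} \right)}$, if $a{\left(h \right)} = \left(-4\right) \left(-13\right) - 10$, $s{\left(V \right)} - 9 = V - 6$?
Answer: $381256$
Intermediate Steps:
$s{\left(V \right)} = 3 + V$ ($s{\left(V \right)} = 9 + \left(V - 6\right) = 9 + \left(-6 + V\right) = 3 + V$)
$a{\left(h \right)} = 42$ ($a{\left(h \right)} = 52 - 10 = 42$)
$b = 381298$
$b - a{\left(s{\left(-23 \right)} \right)} = 381298 - 42 = 381256$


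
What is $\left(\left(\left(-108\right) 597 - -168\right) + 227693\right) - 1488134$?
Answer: $-1324749$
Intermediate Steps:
$\left(\left(\left(-108\right) 597 - -168\right) + 227693\right) - 1488134 = \left(\left(-64476 + 168\right) + 227693\right) - 1488134 = \left(-64308 + 227693\right) - 1488134 = 163385 - 1488134 = -1324749$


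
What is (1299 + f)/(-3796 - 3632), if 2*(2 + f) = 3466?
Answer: -505/1238 ≈ -0.40792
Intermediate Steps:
f = 1731 (f = -2 + (1/2)*3466 = -2 + 1733 = 1731)
(1299 + f)/(-3796 - 3632) = (1299 + 1731)/(-3796 - 3632) = 3030/(-7428) = 3030*(-1/7428) = -505/1238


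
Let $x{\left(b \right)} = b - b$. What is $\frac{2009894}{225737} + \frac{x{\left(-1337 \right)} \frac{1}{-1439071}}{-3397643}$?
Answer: $\frac{2009894}{225737} \approx 8.9037$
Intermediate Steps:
$x{\left(b \right)} = 0$
$\frac{2009894}{225737} + \frac{x{\left(-1337 \right)} \frac{1}{-1439071}}{-3397643} = \frac{2009894}{225737} + \frac{0 \frac{1}{-1439071}}{-3397643} = 2009894 \cdot \frac{1}{225737} + 0 \left(- \frac{1}{1439071}\right) \left(- \frac{1}{3397643}\right) = \frac{2009894}{225737} + 0 \left(- \frac{1}{3397643}\right) = \frac{2009894}{225737} + 0 = \frac{2009894}{225737}$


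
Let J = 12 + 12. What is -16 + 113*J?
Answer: 2696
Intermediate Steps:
J = 24
-16 + 113*J = -16 + 113*24 = -16 + 2712 = 2696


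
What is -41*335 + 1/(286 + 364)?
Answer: -8927749/650 ≈ -13735.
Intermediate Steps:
-41*335 + 1/(286 + 364) = -13735 + 1/650 = -8927749/650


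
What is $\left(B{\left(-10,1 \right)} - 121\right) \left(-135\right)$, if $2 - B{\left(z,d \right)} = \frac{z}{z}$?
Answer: $16200$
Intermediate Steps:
$B{\left(z,d \right)} = 1$ ($B{\left(z,d \right)} = 2 - \frac{z}{z} = 2 - 1 = 1$)
$\left(B{\left(-10,1 \right)} - 121\right) \left(-135\right) = \left(1 - 121\right) \left(-135\right) = \left(-120\right) \left(-135\right) = 16200$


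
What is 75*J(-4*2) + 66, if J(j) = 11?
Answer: 891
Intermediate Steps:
75*J(-4*2) + 66 = 75*11 + 66 = 825 + 66 = 891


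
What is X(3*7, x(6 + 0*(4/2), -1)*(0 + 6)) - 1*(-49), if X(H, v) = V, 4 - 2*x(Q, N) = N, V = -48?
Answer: 1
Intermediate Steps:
x(Q, N) = 2 - N/2
X(H, v) = -48
X(3*7, x(6 + 0*(4/2), -1)*(0 + 6)) - 1*(-49) = -48 - 1*(-49) = -48 + 49 = 1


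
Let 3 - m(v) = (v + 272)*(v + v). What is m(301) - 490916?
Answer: -835859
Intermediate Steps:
m(v) = 3 - 2*v*(272 + v) (m(v) = 3 - (v + 272)*(v + v) = 3 - (272 + v)*2*v = 3 - 2*v*(272 + v))
m(301) - 490916 = (3 - 544*301 - 2*301²) - 490916 = (3 - 163744 - 2*90601) - 490916 = (3 - 163744 - 181202) - 490916 = -344943 - 490916 = -835859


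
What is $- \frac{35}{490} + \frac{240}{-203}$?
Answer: $- \frac{509}{406} \approx -1.2537$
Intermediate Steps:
$- \frac{35}{490} + \frac{240}{-203} = \left(-35\right) \frac{1}{490} + 240 \left(- \frac{1}{203}\right) = - \frac{1}{14} - \frac{240}{203} = - \frac{509}{406}$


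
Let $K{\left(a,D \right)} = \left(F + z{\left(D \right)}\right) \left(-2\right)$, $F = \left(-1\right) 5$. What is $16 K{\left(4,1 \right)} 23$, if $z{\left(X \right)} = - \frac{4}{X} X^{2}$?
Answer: $6624$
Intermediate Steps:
$F = -5$
$z{\left(X \right)} = - 4 X$
$K{\left(a,D \right)} = 10 + 8 D$ ($K{\left(a,D \right)} = \left(-5 - 4 D\right) \left(-2\right) = 10 + 8 D$)
$16 K{\left(4,1 \right)} 23 = 16 \left(10 + 8 \cdot 1\right) 23 = 16 \left(10 + 8\right) 23 = 16 \cdot 18 \cdot 23 = 288 \cdot 23 = 6624$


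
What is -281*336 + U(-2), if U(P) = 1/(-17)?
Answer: -1605073/17 ≈ -94416.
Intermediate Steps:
U(P) = -1/17
-281*336 + U(-2) = -281*336 - 1/17 = -94416 - 1/17 = -1605073/17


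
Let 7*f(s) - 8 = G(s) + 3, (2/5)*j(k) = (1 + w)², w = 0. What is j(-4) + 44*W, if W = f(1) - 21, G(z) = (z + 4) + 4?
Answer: -11141/14 ≈ -795.79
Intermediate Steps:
G(z) = 8 + z (G(z) = (4 + z) + 4 = 8 + z)
j(k) = 5/2 (j(k) = 5*(1 + 0)²/2 = (5/2)*1² = (5/2)*1 = 5/2)
f(s) = 19/7 + s/7 (f(s) = 8/7 + ((8 + s) + 3)/7 = 8/7 + (11 + s)/7 = 8/7 + (11/7 + s/7) = 19/7 + s/7)
W = -127/7 (W = (19/7 + (⅐)*1) - 21 = (19/7 + ⅐) - 21 = 20/7 - 21 = -127/7 ≈ -18.143)
j(-4) + 44*W = 5/2 + 44*(-127/7) = 5/2 - 5588/7 = -11141/14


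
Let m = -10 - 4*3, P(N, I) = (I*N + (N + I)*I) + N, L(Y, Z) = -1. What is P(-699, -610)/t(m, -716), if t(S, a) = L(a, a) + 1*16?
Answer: 1224181/15 ≈ 81612.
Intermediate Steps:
P(N, I) = N + I*N + I*(I + N) (P(N, I) = (I*N + (I + N)*I) + N = (I*N + I*(I + N)) + N = N + I*N + I*(I + N))
m = -22 (m = -10 - 12 = -22)
t(S, a) = 15 (t(S, a) = -1 + 1*16 = -1 + 16 = 15)
P(-699, -610)/t(m, -716) = (-699 + (-610)² + 2*(-610)*(-699))/15 = (-699 + 372100 + 852780)*(1/15) = 1224181*(1/15) = 1224181/15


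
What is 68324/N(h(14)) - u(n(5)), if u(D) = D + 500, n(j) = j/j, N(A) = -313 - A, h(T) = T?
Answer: -232151/327 ≈ -709.94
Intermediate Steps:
n(j) = 1
u(D) = 500 + D
68324/N(h(14)) - u(n(5)) = 68324/(-313 - 1*14) - (500 + 1) = 68324/(-313 - 14) - 1*501 = 68324/(-327) - 501 = 68324*(-1/327) - 501 = -68324/327 - 501 = -232151/327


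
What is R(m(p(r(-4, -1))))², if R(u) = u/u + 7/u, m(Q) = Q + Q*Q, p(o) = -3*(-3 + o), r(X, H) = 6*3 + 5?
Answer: 12581209/12531600 ≈ 1.0040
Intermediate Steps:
r(X, H) = 23 (r(X, H) = 18 + 5 = 23)
p(o) = 9 - 3*o
m(Q) = Q + Q²
R(u) = 1 + 7/u
R(m(p(r(-4, -1))))² = ((7 + (9 - 3*23)*(1 + (9 - 3*23)))/(((9 - 3*23)*(1 + (9 - 3*23)))))² = ((7 + (9 - 69)*(1 + (9 - 69)))/(((9 - 69)*(1 + (9 - 69)))))² = ((7 - 60*(1 - 60))/((-60*(1 - 60))))² = ((7 - 60*(-59))/((-60*(-59))))² = ((7 + 3540)/3540)² = ((1/3540)*3547)² = (3547/3540)² = 12581209/12531600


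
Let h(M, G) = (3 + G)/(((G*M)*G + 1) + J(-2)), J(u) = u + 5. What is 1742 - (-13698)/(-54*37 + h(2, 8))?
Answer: 41600074/23975 ≈ 1735.1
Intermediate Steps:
J(u) = 5 + u
h(M, G) = (3 + G)/(4 + M*G²) (h(M, G) = (3 + G)/(((G*M)*G + 1) + (5 - 2)) = (3 + G)/((M*G² + 1) + 3) = (3 + G)/((1 + M*G²) + 3) = (3 + G)/(4 + M*G²))
1742 - (-13698)/(-54*37 + h(2, 8)) = 1742 - (-13698)/(-54*37 + (3 + 8)/(4 + 2*8²)) = 1742 - (-13698)/(-1998 + 11/(4 + 2*64)) = 1742 - (-13698)/(-1998 + 11/(4 + 128)) = 1742 - (-13698)/(-1998 + 11/132) = 1742 - (-13698)/(-1998 + (1/132)*11) = 1742 - (-13698)/(-1998 + 1/12) = 1742 - (-13698)/(-23975/12) = 1742 - (-13698)*(-12)/23975 = 1742 - 1*164376/23975 = 1742 - 164376/23975 = 41600074/23975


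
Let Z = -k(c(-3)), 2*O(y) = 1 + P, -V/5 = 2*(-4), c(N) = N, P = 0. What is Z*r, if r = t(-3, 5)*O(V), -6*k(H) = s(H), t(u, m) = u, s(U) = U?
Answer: ¾ ≈ 0.75000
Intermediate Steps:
V = 40 (V = -10*(-4) = -5*(-8) = 40)
k(H) = -H/6
O(y) = ½ (O(y) = (1 + 0)/2 = (½)*1 = ½)
Z = -½ (Z = -(-1)*(-3)/6 = -1*½ = -½ ≈ -0.50000)
r = -3/2 (r = -3*½ = -3/2 ≈ -1.5000)
Z*r = -½*(-3/2) = ¾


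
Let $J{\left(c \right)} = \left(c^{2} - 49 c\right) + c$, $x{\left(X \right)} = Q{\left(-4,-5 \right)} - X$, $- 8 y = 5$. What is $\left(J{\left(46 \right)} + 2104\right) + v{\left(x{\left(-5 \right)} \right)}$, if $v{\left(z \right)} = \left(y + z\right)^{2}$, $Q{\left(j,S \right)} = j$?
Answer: $\frac{128777}{64} \approx 2012.1$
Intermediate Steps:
$y = - \frac{5}{8}$ ($y = \left(- \frac{1}{8}\right) 5 = - \frac{5}{8} \approx -0.625$)
$x{\left(X \right)} = -4 - X$
$J{\left(c \right)} = c^{2} - 48 c$
$v{\left(z \right)} = \left(- \frac{5}{8} + z\right)^{2}$
$\left(J{\left(46 \right)} + 2104\right) + v{\left(x{\left(-5 \right)} \right)} = \left(46 \left(-48 + 46\right) + 2104\right) + \frac{\left(-5 + 8 \left(-4 - -5\right)\right)^{2}}{64} = \left(46 \left(-2\right) + 2104\right) + \frac{\left(-5 + 8 \left(-4 + 5\right)\right)^{2}}{64} = \left(-92 + 2104\right) + \frac{\left(-5 + 8 \cdot 1\right)^{2}}{64} = 2012 + \frac{\left(-5 + 8\right)^{2}}{64} = 2012 + \frac{3^{2}}{64} = 2012 + \frac{1}{64} \cdot 9 = 2012 + \frac{9}{64} = \frac{128777}{64}$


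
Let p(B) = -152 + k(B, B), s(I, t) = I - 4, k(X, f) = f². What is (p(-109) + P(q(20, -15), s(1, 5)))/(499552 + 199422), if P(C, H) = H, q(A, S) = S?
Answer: 5863/349487 ≈ 0.016776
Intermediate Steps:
s(I, t) = -4 + I
p(B) = -152 + B²
(p(-109) + P(q(20, -15), s(1, 5)))/(499552 + 199422) = ((-152 + (-109)²) + (-4 + 1))/(499552 + 199422) = ((-152 + 11881) - 3)/698974 = (11729 - 3)*(1/698974) = 11726*(1/698974) = 5863/349487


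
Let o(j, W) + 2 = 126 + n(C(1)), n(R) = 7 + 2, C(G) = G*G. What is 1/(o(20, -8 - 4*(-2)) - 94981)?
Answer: -1/94848 ≈ -1.0543e-5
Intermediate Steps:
C(G) = G**2
n(R) = 9
o(j, W) = 133 (o(j, W) = -2 + (126 + 9) = -2 + 135 = 133)
1/(o(20, -8 - 4*(-2)) - 94981) = 1/(133 - 94981) = 1/(-94848) = -1/94848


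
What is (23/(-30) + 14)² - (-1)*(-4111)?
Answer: -3542291/900 ≈ -3935.9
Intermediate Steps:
(23/(-30) + 14)² - (-1)*(-4111) = (23*(-1/30) + 14)² - 1*4111 = (-23/30 + 14)² - 4111 = (397/30)² - 4111 = 157609/900 - 4111 = -3542291/900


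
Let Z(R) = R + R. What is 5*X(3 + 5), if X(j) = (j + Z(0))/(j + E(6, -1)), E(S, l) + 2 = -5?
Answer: 40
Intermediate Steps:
E(S, l) = -7 (E(S, l) = -2 - 5 = -7)
Z(R) = 2*R
X(j) = j/(-7 + j) (X(j) = (j + 2*0)/(j - 7) = (j + 0)/(-7 + j) = j/(-7 + j))
5*X(3 + 5) = 5*((3 + 5)/(-7 + (3 + 5))) = 5*(8/(-7 + 8)) = 5*(8/1) = 5*(8*1) = 5*8 = 40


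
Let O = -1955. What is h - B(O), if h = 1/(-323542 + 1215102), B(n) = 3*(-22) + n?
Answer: 1801842761/891560 ≈ 2021.0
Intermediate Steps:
B(n) = -66 + n
h = 1/891560 ≈ 1.1216e-6
h - B(O) = 1/891560 - (-66 - 1955) = 1/891560 - 1*(-2021) = 1/891560 + 2021 = 1801842761/891560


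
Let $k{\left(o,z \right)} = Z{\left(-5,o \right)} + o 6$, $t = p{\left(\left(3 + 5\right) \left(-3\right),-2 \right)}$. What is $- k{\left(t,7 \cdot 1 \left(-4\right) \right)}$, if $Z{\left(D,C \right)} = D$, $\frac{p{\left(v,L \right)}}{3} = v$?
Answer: $437$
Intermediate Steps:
$p{\left(v,L \right)} = 3 v$
$t = -72$ ($t = 3 \left(3 + 5\right) \left(-3\right) = 3 \cdot 8 \left(-3\right) = 3 \left(-24\right) = -72$)
$k{\left(o,z \right)} = -5 + 6 o$ ($k{\left(o,z \right)} = -5 + o 6 = -5 + 6 o$)
$- k{\left(t,7 \cdot 1 \left(-4\right) \right)} = - (-5 + 6 \left(-72\right)) = - (-5 - 432) = \left(-1\right) \left(-437\right) = 437$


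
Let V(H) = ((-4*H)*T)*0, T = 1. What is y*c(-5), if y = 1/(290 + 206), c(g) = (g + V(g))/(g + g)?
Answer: 1/992 ≈ 0.0010081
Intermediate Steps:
V(H) = 0 (V(H) = (-4*H*1)*0 = -4*H*0 = 0)
c(g) = ½ (c(g) = (g + 0)/(g + g) = g/((2*g)) = g*(1/(2*g)) = ½)
y = 1/496 ≈ 0.0020161
y*c(-5) = (1/496)*(½) = 1/992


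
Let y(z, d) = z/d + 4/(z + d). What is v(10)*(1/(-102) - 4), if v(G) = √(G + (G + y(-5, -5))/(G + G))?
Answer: -1227*√13/340 ≈ -13.012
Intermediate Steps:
y(z, d) = 4/(d + z) + z/d (y(z, d) = z/d + 4/(d + z) = 4/(d + z) + z/d)
v(G) = √(G + (⅗ + G)/(2*G)) (v(G) = √(G + (G + ((-5)² + 4*(-5) - 5*(-5))/((-5)*(-5 - 5)))/(G + G)) = √(G + (G - ⅕*(25 - 20 + 25)/(-10))/((2*G))) = √(G + (G - ⅕*(-⅒)*30)*(1/(2*G))) = √(G + (G + ⅗)*(1/(2*G))) = √(G + (⅗ + G)*(1/(2*G))) = √(G + (⅗ + G)/(2*G)))
v(10)*(1/(-102) - 4) = (√(50 + 30/10 + 100*10)/10)*(1/(-102) - 4) = (√(50 + 30*(⅒) + 1000)/10)*(-1/102 - 4) = (√(50 + 3 + 1000)/10)*(-409/102) = (√1053/10)*(-409/102) = ((9*√13)/10)*(-409/102) = (9*√13/10)*(-409/102) = -1227*√13/340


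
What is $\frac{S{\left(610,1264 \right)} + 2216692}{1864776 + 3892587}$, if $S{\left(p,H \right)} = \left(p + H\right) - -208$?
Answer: $\frac{2218774}{5757363} \approx 0.38538$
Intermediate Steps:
$S{\left(p,H \right)} = 208 + H + p$ ($S{\left(p,H \right)} = \left(H + p\right) + \left(-380 + 588\right) = \left(H + p\right) + 208 = 208 + H + p$)
$\frac{S{\left(610,1264 \right)} + 2216692}{1864776 + 3892587} = \frac{\left(208 + 1264 + 610\right) + 2216692}{1864776 + 3892587} = \frac{2082 + 2216692}{5757363} = 2218774 \cdot \frac{1}{5757363} = \frac{2218774}{5757363}$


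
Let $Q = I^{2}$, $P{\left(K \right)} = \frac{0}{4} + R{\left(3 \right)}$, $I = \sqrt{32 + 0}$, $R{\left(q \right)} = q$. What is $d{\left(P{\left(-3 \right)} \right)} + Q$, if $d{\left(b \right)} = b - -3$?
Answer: $38$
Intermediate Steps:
$I = 4 \sqrt{2}$ ($I = \sqrt{32} = 4 \sqrt{2} \approx 5.6569$)
$P{\left(K \right)} = 3$ ($P{\left(K \right)} = \frac{0}{4} + 3 = 0 \cdot \frac{1}{4} + 3 = 0 + 3 = 3$)
$Q = 32$ ($Q = \left(4 \sqrt{2}\right)^{2} = 32$)
$d{\left(b \right)} = 3 + b$ ($d{\left(b \right)} = b + 3 = 3 + b$)
$d{\left(P{\left(-3 \right)} \right)} + Q = \left(3 + 3\right) + 32 = 6 + 32 = 38$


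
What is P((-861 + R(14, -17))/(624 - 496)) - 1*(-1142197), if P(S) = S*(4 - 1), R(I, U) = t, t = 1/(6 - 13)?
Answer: 255847607/224 ≈ 1.1422e+6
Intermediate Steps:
t = -⅐ (t = 1/(-7) = -⅐ ≈ -0.14286)
R(I, U) = -⅐
P(S) = 3*S (P(S) = S*3 = 3*S)
P((-861 + R(14, -17))/(624 - 496)) - 1*(-1142197) = 3*((-861 - ⅐)/(624 - 496)) - 1*(-1142197) = 3*(-6028/7/128) + 1142197 = 3*(-6028/7*1/128) + 1142197 = 3*(-1507/224) + 1142197 = -4521/224 + 1142197 = 255847607/224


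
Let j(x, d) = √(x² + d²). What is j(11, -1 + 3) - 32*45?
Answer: -1440 + 5*√5 ≈ -1428.8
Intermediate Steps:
j(x, d) = √(d² + x²)
j(11, -1 + 3) - 32*45 = √((-1 + 3)² + 11²) - 32*45 = √(2² + 121) - 1440 = √(4 + 121) - 1440 = √125 - 1440 = 5*√5 - 1440 = -1440 + 5*√5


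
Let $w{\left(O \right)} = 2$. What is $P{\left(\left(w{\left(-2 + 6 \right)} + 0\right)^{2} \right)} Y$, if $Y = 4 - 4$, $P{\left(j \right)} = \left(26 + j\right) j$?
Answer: $0$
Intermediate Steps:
$P{\left(j \right)} = j \left(26 + j\right)$
$Y = 0$
$P{\left(\left(w{\left(-2 + 6 \right)} + 0\right)^{2} \right)} Y = \left(2 + 0\right)^{2} \left(26 + \left(2 + 0\right)^{2}\right) 0 = 2^{2} \left(26 + 2^{2}\right) 0 = 4 \left(26 + 4\right) 0 = 4 \cdot 30 \cdot 0 = 120 \cdot 0 = 0$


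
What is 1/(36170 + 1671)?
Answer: 1/37841 ≈ 2.6426e-5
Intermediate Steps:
1/(36170 + 1671) = 1/37841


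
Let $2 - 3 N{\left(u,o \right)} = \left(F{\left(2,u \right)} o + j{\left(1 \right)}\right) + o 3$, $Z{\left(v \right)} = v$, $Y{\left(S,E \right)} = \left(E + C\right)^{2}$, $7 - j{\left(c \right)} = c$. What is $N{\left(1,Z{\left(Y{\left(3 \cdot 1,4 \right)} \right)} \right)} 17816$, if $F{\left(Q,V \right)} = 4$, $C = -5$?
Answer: $- \frac{195976}{3} \approx -65325.0$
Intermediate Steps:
$j{\left(c \right)} = 7 - c$
$Y{\left(S,E \right)} = \left(-5 + E\right)^{2}$ ($Y{\left(S,E \right)} = \left(E - 5\right)^{2} = \left(-5 + E\right)^{2}$)
$N{\left(u,o \right)} = - \frac{4}{3} - \frac{7 o}{3}$ ($N{\left(u,o \right)} = \frac{2}{3} - \frac{\left(4 o + \left(7 - 1\right)\right) + o 3}{3} = \frac{2}{3} - \frac{\left(4 o + \left(7 - 1\right)\right) + 3 o}{3} = \frac{2}{3} - \frac{\left(4 o + 6\right) + 3 o}{3} = \frac{2}{3} - \frac{\left(6 + 4 o\right) + 3 o}{3} = \frac{2}{3} - \frac{6 + 7 o}{3} = \frac{2}{3} - \left(2 + \frac{7 o}{3}\right) = - \frac{4}{3} - \frac{7 o}{3}$)
$N{\left(1,Z{\left(Y{\left(3 \cdot 1,4 \right)} \right)} \right)} 17816 = \left(- \frac{4}{3} - \frac{7 \left(-5 + 4\right)^{2}}{3}\right) 17816 = \left(- \frac{4}{3} - \frac{7 \left(-1\right)^{2}}{3}\right) 17816 = \left(- \frac{4}{3} - \frac{7}{3}\right) 17816 = \left(- \frac{11}{3}\right) 17816 = - \frac{195976}{3}$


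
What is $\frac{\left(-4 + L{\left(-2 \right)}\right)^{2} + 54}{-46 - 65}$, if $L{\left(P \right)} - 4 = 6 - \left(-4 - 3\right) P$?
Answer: $- \frac{118}{111} \approx -1.0631$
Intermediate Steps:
$L{\left(P \right)} = 10 + 7 P$ ($L{\left(P \right)} = 4 - \left(-6 + \left(-4 - 3\right) P\right) = 4 - \left(-6 - 7 P\right) = 4 + \left(6 + 7 P\right) = 10 + 7 P$)
$\frac{\left(-4 + L{\left(-2 \right)}\right)^{2} + 54}{-46 - 65} = \frac{\left(-4 + \left(10 + 7 \left(-2\right)\right)\right)^{2} + 54}{-46 - 65} = \frac{\left(-4 + \left(10 - 14\right)\right)^{2} + 54}{-111} = - \frac{\left(-4 - 4\right)^{2} + 54}{111} = - \frac{\left(-8\right)^{2} + 54}{111} = - \frac{64 + 54}{111} = \left(- \frac{1}{111}\right) 118 = - \frac{118}{111}$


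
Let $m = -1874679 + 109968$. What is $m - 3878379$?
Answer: $-5643090$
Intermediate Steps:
$m = -1764711$
$m - 3878379 = -1764711 - 3878379 = -5643090$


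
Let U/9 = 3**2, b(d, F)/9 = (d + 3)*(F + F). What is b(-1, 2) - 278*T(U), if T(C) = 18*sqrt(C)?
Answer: -44964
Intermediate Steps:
b(d, F) = 18*F*(3 + d) (b(d, F) = 9*((d + 3)*(F + F)) = 9*((3 + d)*(2*F)) = 9*(2*F*(3 + d)) = 18*F*(3 + d))
U = 81 (U = 9*3**2 = 9*9 = 81)
b(-1, 2) - 278*T(U) = 18*2*(3 - 1) - 5004*sqrt(81) = 18*2*2 - 5004*9 = 72 - 278*162 = 72 - 45036 = -44964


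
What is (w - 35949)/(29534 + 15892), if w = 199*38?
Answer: -28387/45426 ≈ -0.62491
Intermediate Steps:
w = 7562
(w - 35949)/(29534 + 15892) = (7562 - 35949)/(29534 + 15892) = -28387/45426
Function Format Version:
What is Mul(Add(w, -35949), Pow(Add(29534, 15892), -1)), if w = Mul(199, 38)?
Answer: Rational(-28387, 45426) ≈ -0.62491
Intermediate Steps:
w = 7562
Mul(Add(w, -35949), Pow(Add(29534, 15892), -1)) = Mul(Add(7562, -35949), Pow(Add(29534, 15892), -1)) = Mul(-28387, Pow(45426, -1)) = Mul(-28387, Rational(1, 45426)) = Rational(-28387, 45426)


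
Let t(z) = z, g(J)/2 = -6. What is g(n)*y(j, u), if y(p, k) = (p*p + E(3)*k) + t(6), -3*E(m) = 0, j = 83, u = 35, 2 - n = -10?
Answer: -82740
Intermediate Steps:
n = 12 (n = 2 - 1*(-10) = 2 + 10 = 12)
g(J) = -12 (g(J) = 2*(-6) = -12)
E(m) = 0 (E(m) = -⅓*0 = 0)
y(p, k) = 6 + p² (y(p, k) = (p*p + 0*k) + 6 = (p² + 0) + 6 = p² + 6 = 6 + p²)
g(n)*y(j, u) = -12*(6 + 83²) = -12*(6 + 6889) = -12*6895 = -82740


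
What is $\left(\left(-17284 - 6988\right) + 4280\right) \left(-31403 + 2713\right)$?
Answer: $573570480$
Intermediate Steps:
$\left(\left(-17284 - 6988\right) + 4280\right) \left(-31403 + 2713\right) = \left(-24272 + 4280\right) \left(-28690\right) = \left(-19992\right) \left(-28690\right) = 573570480$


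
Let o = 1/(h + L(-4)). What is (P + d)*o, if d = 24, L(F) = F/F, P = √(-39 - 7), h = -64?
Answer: -8/21 - I*√46/63 ≈ -0.38095 - 0.10766*I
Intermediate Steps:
P = I*√46 (P = √(-46) = I*√46 ≈ 6.7823*I)
L(F) = 1
o = -1/63 (o = 1/(-64 + 1) = 1/(-63) = -1/63 ≈ -0.015873)
(P + d)*o = (I*√46 + 24)*(-1/63) = (24 + I*√46)*(-1/63) = -8/21 - I*√46/63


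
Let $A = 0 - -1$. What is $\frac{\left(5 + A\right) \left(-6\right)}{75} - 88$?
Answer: $- \frac{2212}{25} \approx -88.48$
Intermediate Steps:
$A = 1$ ($A = 0 + 1 = 1$)
$\frac{\left(5 + A\right) \left(-6\right)}{75} - 88 = \frac{\left(5 + 1\right) \left(-6\right)}{75} - 88 = \frac{6 \left(-6\right)}{75} - 88 = \frac{1}{75} \left(-36\right) - 88 = - \frac{12}{25} - 88 = - \frac{2212}{25}$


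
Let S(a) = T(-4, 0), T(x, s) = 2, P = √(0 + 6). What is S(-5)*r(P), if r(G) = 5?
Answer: 10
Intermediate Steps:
P = √6 ≈ 2.4495
S(a) = 2
S(-5)*r(P) = 2*5 = 10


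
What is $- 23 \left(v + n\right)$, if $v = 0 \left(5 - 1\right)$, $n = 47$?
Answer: $-1081$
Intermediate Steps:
$v = 0$ ($v = 0 \cdot 4 = 0$)
$- 23 \left(v + n\right) = - 23 \left(0 + 47\right) = \left(-23\right) 47 = -1081$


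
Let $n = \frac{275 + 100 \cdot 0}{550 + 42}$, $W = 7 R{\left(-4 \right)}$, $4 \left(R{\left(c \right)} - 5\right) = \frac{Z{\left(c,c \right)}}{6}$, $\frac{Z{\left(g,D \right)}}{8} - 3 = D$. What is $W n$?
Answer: $\frac{13475}{888} \approx 15.175$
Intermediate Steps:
$Z{\left(g,D \right)} = 24 + 8 D$
$R{\left(c \right)} = 6 + \frac{c}{3}$ ($R{\left(c \right)} = 5 + \frac{\left(24 + 8 c\right) \frac{1}{6}}{4} = 5 + \frac{4 + \frac{4 c}{3}}{4} = 5 + \left(1 + \frac{c}{3}\right) = 6 + \frac{c}{3}$)
$W = \frac{98}{3}$ ($W = 7 \left(6 + \frac{1}{3} \left(-4\right)\right) = 7 \left(6 - \frac{4}{3}\right) = 7 \cdot \frac{14}{3} = \frac{98}{3} \approx 32.667$)
$n = \frac{275}{592}$ ($n = \frac{275 + 0}{592} = 275 \cdot \frac{1}{592} = \frac{275}{592} \approx 0.46453$)
$W n = \frac{98}{3} \cdot \frac{275}{592} = \frac{13475}{888}$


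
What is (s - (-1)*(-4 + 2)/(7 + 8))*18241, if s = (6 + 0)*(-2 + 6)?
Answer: 6530278/15 ≈ 4.3535e+5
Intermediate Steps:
s = 24 (s = 6*4 = 24)
(s - (-1)*(-4 + 2)/(7 + 8))*18241 = (24 - (-1)*(-4 + 2)/(7 + 8))*18241 = (24 - (-1)*(-2/15))*18241 = (24 - (-1)*(-2*1/15))*18241 = (24 - (-1)*(-2)/15)*18241 = (24 - 1*2/15)*18241 = (24 - 2/15)*18241 = (358/15)*18241 = 6530278/15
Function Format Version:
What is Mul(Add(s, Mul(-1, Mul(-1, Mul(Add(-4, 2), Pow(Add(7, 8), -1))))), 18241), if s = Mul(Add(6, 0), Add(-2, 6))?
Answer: Rational(6530278, 15) ≈ 4.3535e+5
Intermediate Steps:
s = 24 (s = Mul(6, 4) = 24)
Mul(Add(s, Mul(-1, Mul(-1, Mul(Add(-4, 2), Pow(Add(7, 8), -1))))), 18241) = Mul(Add(24, Mul(-1, Mul(-1, Mul(Add(-4, 2), Pow(Add(7, 8), -1))))), 18241) = Mul(Add(24, Mul(-1, Mul(-1, Mul(-2, Pow(15, -1))))), 18241) = Mul(Add(24, Mul(-1, Mul(-1, Mul(-2, Rational(1, 15))))), 18241) = Mul(Add(24, Mul(-1, Mul(-1, Rational(-2, 15)))), 18241) = Mul(Add(24, Mul(-1, Rational(2, 15))), 18241) = Mul(Add(24, Rational(-2, 15)), 18241) = Mul(Rational(358, 15), 18241) = Rational(6530278, 15)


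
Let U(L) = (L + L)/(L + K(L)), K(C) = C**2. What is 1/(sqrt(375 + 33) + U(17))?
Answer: -9/33047 + 162*sqrt(102)/33047 ≈ 0.049237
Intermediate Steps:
U(L) = 2*L/(L + L**2) (U(L) = (L + L)/(L + L**2) = (2*L)/(L + L**2) = 2*L/(L + L**2))
1/(sqrt(375 + 33) + U(17)) = 1/(sqrt(375 + 33) + 2/(1 + 17)) = 1/(sqrt(408) + 2/18) = 1/(2*sqrt(102) + 2*(1/18)) = 1/(2*sqrt(102) + 1/9) = 1/(1/9 + 2*sqrt(102))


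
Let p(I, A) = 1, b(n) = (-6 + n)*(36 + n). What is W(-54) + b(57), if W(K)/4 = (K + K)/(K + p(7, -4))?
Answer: 251811/53 ≈ 4751.1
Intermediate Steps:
W(K) = 8*K/(1 + K) (W(K) = 4*((K + K)/(K + 1)) = 4*((2*K)/(1 + K)) = 4*(2*K/(1 + K)) = 8*K/(1 + K))
W(-54) + b(57) = 8*(-54)/(1 - 54) + (-216 + 57² + 30*57) = 8*(-54)/(-53) + (-216 + 3249 + 1710) = 8*(-54)*(-1/53) + 4743 = 432/53 + 4743 = 251811/53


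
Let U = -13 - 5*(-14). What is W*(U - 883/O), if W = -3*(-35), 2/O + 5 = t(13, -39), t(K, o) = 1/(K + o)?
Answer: 12456885/52 ≈ 2.3956e+5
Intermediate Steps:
U = 57 (U = -13 + 70 = 57)
O = -52/131 (O = 2/(-5 + 1/(13 - 39)) = 2/(-5 + 1/(-26)) = 2/(-5 - 1/26) = 2/(-131/26) = 2*(-26/131) = -52/131 ≈ -0.39695)
W = 105
W*(U - 883/O) = 105*(57 - 883/(-52/131)) = 105*(57 - 883*(-131/52)) = 105*(57 + 115673/52) = 105*(118637/52) = 12456885/52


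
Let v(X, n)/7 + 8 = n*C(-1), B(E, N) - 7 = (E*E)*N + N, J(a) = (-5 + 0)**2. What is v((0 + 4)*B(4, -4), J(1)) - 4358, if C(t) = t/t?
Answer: -4239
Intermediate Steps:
C(t) = 1
J(a) = 25 (J(a) = (-5)**2 = 25)
B(E, N) = 7 + N + N*E**2 (B(E, N) = 7 + ((E*E)*N + N) = 7 + (E**2*N + N) = 7 + (N*E**2 + N) = 7 + (N + N*E**2) = 7 + N + N*E**2)
v(X, n) = -56 + 7*n (v(X, n) = -56 + 7*(n*1) = -56 + 7*n)
v((0 + 4)*B(4, -4), J(1)) - 4358 = (-56 + 7*25) - 4358 = (-56 + 175) - 4358 = 119 - 4358 = -4239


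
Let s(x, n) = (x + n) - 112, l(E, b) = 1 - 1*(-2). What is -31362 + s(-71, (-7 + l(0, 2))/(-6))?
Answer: -94633/3 ≈ -31544.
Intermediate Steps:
l(E, b) = 3 (l(E, b) = 1 + 2 = 3)
s(x, n) = -112 + n + x (s(x, n) = (n + x) - 112 = -112 + n + x)
-31362 + s(-71, (-7 + l(0, 2))/(-6)) = -31362 + (-112 + (-7 + 3)/(-6) - 71) = -31362 + (-112 - ⅙*(-4) - 71) = -31362 + (-112 + ⅔ - 71) = -31362 - 547/3 = -94633/3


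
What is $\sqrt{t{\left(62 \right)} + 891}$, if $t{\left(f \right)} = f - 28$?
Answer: $5 \sqrt{37} \approx 30.414$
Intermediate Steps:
$t{\left(f \right)} = -28 + f$
$\sqrt{t{\left(62 \right)} + 891} = \sqrt{\left(-28 + 62\right) + 891} = \sqrt{34 + 891} = \sqrt{925} = 5 \sqrt{37}$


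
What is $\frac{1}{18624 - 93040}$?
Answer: $- \frac{1}{74416} \approx -1.3438 \cdot 10^{-5}$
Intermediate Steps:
$\frac{1}{18624 - 93040} = \frac{1}{-74416} = - \frac{1}{74416}$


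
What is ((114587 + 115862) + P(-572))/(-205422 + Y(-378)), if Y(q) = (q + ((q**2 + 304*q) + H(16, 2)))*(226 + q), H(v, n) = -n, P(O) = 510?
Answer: -230959/4399406 ≈ -0.052498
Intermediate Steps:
Y(q) = (226 + q)*(-2 + q**2 + 305*q) (Y(q) = (q + ((q**2 + 304*q) - 1*2))*(226 + q) = (q + ((q**2 + 304*q) - 2))*(226 + q) = (q + (-2 + q**2 + 304*q))*(226 + q) = (-2 + q**2 + 305*q)*(226 + q) = (226 + q)*(-2 + q**2 + 305*q))
((114587 + 115862) + P(-572))/(-205422 + Y(-378)) = ((114587 + 115862) + 510)/(-205422 + (-452 + (-378)**3 + 531*(-378)**2 + 68928*(-378))) = (230449 + 510)/(-205422 + (-452 - 54010152 + 531*142884 - 26054784)) = 230959/(-205422 + (-452 - 54010152 + 75871404 - 26054784)) = 230959/(-205422 - 4193984) = 230959/(-4399406) = 230959*(-1/4399406) = -230959/4399406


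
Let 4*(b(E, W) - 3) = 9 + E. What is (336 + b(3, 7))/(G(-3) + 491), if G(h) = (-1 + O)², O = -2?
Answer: 171/250 ≈ 0.68400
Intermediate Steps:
b(E, W) = 21/4 + E/4 (b(E, W) = 3 + (9 + E)/4 = 3 + (9/4 + E/4) = 21/4 + E/4)
G(h) = 9 (G(h) = (-1 - 2)² = (-3)² = 9)
(336 + b(3, 7))/(G(-3) + 491) = (336 + (21/4 + (¼)*3))/(9 + 491) = (336 + (21/4 + ¾))/500 = (336 + 6)*(1/500) = 342*(1/500) = 171/250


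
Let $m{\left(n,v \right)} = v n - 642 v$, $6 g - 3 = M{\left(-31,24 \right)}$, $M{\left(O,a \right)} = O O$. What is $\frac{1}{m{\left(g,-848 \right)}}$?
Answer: $\frac{3}{1224512} \approx 2.45 \cdot 10^{-6}$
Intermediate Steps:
$M{\left(O,a \right)} = O^{2}$
$g = \frac{482}{3}$ ($g = \frac{1}{2} + \frac{\left(-31\right)^{2}}{6} = \frac{1}{2} + \frac{1}{6} \cdot 961 = \frac{1}{2} + \frac{961}{6} = \frac{482}{3} \approx 160.67$)
$m{\left(n,v \right)} = - 642 v + n v$ ($m{\left(n,v \right)} = n v - 642 v = - 642 v + n v$)
$\frac{1}{m{\left(g,-848 \right)}} = \frac{1}{\left(-848\right) \left(-642 + \frac{482}{3}\right)} = \frac{1}{\left(-848\right) \left(- \frac{1444}{3}\right)} = \frac{1}{\frac{1224512}{3}} = \frac{3}{1224512}$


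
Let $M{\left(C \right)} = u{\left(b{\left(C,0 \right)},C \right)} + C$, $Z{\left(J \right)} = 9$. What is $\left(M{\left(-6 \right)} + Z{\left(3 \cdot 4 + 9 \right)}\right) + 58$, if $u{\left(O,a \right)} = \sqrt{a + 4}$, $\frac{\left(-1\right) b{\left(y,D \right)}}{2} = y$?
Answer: $61 + i \sqrt{2} \approx 61.0 + 1.4142 i$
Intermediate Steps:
$b{\left(y,D \right)} = - 2 y$
$u{\left(O,a \right)} = \sqrt{4 + a}$
$M{\left(C \right)} = C + \sqrt{4 + C}$ ($M{\left(C \right)} = \sqrt{4 + C} + C = C + \sqrt{4 + C}$)
$\left(M{\left(-6 \right)} + Z{\left(3 \cdot 4 + 9 \right)}\right) + 58 = \left(\left(-6 + \sqrt{4 - 6}\right) + 9\right) + 58 = \left(\left(-6 + \sqrt{-2}\right) + 9\right) + 58 = \left(\left(-6 + i \sqrt{2}\right) + 9\right) + 58 = \left(3 + i \sqrt{2}\right) + 58 = 61 + i \sqrt{2}$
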